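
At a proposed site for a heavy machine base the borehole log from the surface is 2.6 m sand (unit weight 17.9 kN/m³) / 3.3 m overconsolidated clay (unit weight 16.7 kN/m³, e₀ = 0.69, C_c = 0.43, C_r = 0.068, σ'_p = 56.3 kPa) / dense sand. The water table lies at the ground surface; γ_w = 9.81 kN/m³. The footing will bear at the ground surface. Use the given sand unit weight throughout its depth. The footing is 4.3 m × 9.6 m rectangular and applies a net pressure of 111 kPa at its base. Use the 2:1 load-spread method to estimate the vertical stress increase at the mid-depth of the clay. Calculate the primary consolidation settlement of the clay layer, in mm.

S_c ≈ 117 mm

Mid-depth of clay below the ground surface: z = 2.6 + 3.3/2 = 4.25 m.
Total vertical stress at mid-clay: σ_v = 17.9×2.6 + 16.7×1.65 = 74.095 kPa.
Pore pressure: u = 9.81×(4.25 − 0) = 41.693 kPa.
Initial effective stress: σ'_0 = σ_v − u = 74.095 − 41.693 = 32.402 kPa.
Stress increase at mid-clay by the 2:1 spreading method:
Δσ = qBL/((B+z)(L+z)) = 111×4.3×9.6/((4.3+4.25)(9.6+4.25)) = 38.694 kPa
Final effective stress: σ'_f = 32.402 + 38.694 = 71.096 kPa.
σ'_f = 71.096 > σ'_p = 56.3 kPa, so the stress path crosses the preconsolidation pressure — recompression up to σ'_p, then virgin compression beyond:
S_c = H/(1+e₀)·[C_r·log₁₀(σ'_p/σ'_0) + C_c·log₁₀(σ'_f/σ'_p)]
    = 3.3/1.69 × [0.068×log₁₀(56.3/32.402) + 0.43×log₁₀(71.096/56.3)]
    = 1.9527 × [0.016316 + 0.043575] = 0.1169 m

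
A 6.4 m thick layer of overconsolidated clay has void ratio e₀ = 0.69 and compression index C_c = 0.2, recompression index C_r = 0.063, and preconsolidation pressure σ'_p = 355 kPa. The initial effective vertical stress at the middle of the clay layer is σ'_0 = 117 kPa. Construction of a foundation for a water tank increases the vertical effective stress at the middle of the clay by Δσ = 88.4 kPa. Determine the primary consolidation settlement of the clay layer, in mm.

S_c ≈ 58.3 mm

Final effective stress: σ'_f = 117 + 88.4 = 205.4 kPa.
σ'_f = 205.4 ≤ σ'_p = 355 kPa, so the clay remains overconsolidated and only the recompression index applies:
S_c = C_r·H/(1+e₀)·log₁₀(σ'_f/σ'_0) = 0.063×6.4/1.69×log₁₀(205.4/117)
    = 0.23858 × 0.24441 = 0.05831 m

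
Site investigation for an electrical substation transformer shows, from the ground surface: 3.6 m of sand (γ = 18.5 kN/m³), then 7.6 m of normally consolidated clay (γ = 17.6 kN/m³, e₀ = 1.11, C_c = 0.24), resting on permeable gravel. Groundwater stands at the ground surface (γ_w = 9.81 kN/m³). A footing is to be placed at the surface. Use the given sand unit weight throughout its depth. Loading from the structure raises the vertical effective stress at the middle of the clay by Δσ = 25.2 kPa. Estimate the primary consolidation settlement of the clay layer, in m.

Mid-depth of clay below the ground surface: z = 3.6 + 7.6/2 = 7.4 m.
Total vertical stress at mid-clay: σ_v = 18.5×3.6 + 17.6×3.8 = 133.48 kPa.
Pore pressure: u = 9.81×(7.4 − 0) = 72.594 kPa.
Initial effective stress: σ'_0 = σ_v − u = 133.48 − 72.594 = 60.886 kPa.
Final effective stress: σ'_f = σ'_0 + Δσ = 60.886 + 25.2 = 86.086 kPa.
Normally consolidated clay, so the full stress increment lies on the virgin compression line:
S_c = C_c·H/(1+e₀)·log₁₀(σ'_f/σ'_0) = 0.24×7.6/(1+1.11)×log₁₀(86.086/60.886)
    = 0.86445 × 0.15042 = 0.13 m

S_c ≈ 0.13 m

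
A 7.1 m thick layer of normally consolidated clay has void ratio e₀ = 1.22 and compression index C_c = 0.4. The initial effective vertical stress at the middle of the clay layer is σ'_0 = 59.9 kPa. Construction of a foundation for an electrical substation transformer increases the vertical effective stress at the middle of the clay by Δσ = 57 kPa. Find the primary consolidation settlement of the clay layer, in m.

S_c ≈ 0.371 m

Final effective stress: σ'_f = σ'_0 + Δσ = 59.9 + 57 = 116.9 kPa.
Normally consolidated clay, so the full stress increment lies on the virgin compression line:
S_c = C_c·H/(1+e₀)·log₁₀(σ'_f/σ'_0) = 0.4×7.1/(1+1.22)×log₁₀(116.9/59.9)
    = 1.2793 × 0.29039 = 0.3715 m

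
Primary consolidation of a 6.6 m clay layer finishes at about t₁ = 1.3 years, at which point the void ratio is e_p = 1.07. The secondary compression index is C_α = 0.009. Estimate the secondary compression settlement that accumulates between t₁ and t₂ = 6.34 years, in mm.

Secondary compression: S_s = C_α·H/(1+e_p)·log₁₀(t₂/t₁)
S_s = 0.009×6.6/(1+1.07)×log₁₀(6.34/1.3)
    = 0.0287 × 0.6881 = 0.01975 m

S_s ≈ 19.7 mm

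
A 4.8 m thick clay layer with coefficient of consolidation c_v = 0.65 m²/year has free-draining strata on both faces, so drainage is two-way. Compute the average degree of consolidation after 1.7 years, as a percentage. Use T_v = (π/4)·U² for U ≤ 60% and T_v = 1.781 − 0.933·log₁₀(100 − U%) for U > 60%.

Drainage path length: H_d = H/2 = 2.4 m (double drainage).
T_v = c_v·t/H_d² = 0.65×1.7/2.4² = 0.19184.
T_v = 0.19184 corresponds to the U ≤ 60% branch:
U = √(4T_v/π) = 0.4942

U ≈ 49.4 %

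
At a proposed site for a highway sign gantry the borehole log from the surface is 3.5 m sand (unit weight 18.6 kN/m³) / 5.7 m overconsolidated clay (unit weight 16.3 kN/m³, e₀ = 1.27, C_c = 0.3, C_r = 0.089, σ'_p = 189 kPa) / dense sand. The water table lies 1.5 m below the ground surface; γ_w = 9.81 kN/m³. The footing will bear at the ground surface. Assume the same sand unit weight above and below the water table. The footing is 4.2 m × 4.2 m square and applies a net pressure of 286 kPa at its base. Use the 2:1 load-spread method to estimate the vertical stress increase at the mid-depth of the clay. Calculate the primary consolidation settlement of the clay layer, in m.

Mid-depth of clay below the ground surface: z = 3.5 + 5.7/2 = 6.35 m.
Total vertical stress at mid-clay: σ_v = 18.6×3.5 + 16.3×2.85 = 111.56 kPa.
Pore pressure: u = 9.81×(6.35 − 1.5) = 47.578 kPa.
Initial effective stress: σ'_0 = σ_v − u = 111.56 − 47.578 = 63.982 kPa.
Stress increase at mid-clay by the 2:1 spreading method:
Δσ = qBL/((B+z)(L+z)) = 286×4.2×4.2/((4.2+6.35)(4.2+6.35)) = 45.327 kPa
Final effective stress: σ'_f = 63.982 + 45.327 = 109.31 kPa.
σ'_f = 109.31 ≤ σ'_p = 189 kPa, so the clay remains overconsolidated and only the recompression index applies:
S_c = C_r·H/(1+e₀)·log₁₀(σ'_f/σ'_0) = 0.089×5.7/2.27×log₁₀(109.31/63.982)
    = 0.22348 × 0.2326 = 0.05198 m

S_c ≈ 0.052 m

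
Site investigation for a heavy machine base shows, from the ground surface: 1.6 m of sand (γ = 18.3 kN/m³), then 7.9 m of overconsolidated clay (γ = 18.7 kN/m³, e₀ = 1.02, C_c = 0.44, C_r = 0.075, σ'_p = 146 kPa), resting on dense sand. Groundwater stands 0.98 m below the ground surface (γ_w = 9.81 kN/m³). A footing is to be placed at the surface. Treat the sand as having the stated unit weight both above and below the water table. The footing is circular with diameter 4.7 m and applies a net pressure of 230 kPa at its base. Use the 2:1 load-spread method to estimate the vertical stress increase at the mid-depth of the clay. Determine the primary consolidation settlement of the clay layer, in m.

Mid-depth of clay below the ground surface: z = 1.6 + 7.9/2 = 5.55 m.
Total vertical stress at mid-clay: σ_v = 18.3×1.6 + 18.7×3.95 = 103.14 kPa.
Pore pressure: u = 9.81×(5.55 − 0.98) = 44.832 kPa.
Initial effective stress: σ'_0 = σ_v − u = 103.14 − 44.832 = 58.308 kPa.
Stress increase at mid-clay by the 2:1 spreading method:
Δσ ≈ qD²/(D+z)² = 230×4.7²/(4.7+5.55)² = 48.359 kPa
Final effective stress: σ'_f = 58.308 + 48.359 = 106.67 kPa.
σ'_f = 106.67 ≤ σ'_p = 146 kPa, so the clay remains overconsolidated and only the recompression index applies:
S_c = C_r·H/(1+e₀)·log₁₀(σ'_f/σ'_0) = 0.075×7.9/2.02×log₁₀(106.67/58.308)
    = 0.29332 × 0.26231 = 0.07694 m

S_c ≈ 0.0769 m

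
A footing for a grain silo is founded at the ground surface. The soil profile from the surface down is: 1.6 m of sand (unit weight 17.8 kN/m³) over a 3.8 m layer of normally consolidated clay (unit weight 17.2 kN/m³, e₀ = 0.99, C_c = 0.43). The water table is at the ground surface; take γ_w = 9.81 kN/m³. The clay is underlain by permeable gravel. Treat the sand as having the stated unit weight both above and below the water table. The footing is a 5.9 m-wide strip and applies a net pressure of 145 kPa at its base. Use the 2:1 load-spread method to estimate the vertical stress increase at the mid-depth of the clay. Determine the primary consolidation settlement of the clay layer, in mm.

Mid-depth of clay below the ground surface: z = 1.6 + 3.8/2 = 3.5 m.
Total vertical stress at mid-clay: σ_v = 17.8×1.6 + 17.2×1.9 = 61.16 kPa.
Pore pressure: u = 9.81×(3.5 − 0) = 34.335 kPa.
Initial effective stress: σ'_0 = σ_v − u = 61.16 − 34.335 = 26.825 kPa.
Stress increase at mid-clay by the 2:1 spreading method:
Δσ = qB/(B+z) = 145×5.9/(5.9+3.5) = 91.011 kPa
Final effective stress: σ'_f = σ'_0 + Δσ = 26.825 + 91.011 = 117.84 kPa.
Normally consolidated clay, so the full stress increment lies on the virgin compression line:
S_c = C_c·H/(1+e₀)·log₁₀(σ'_f/σ'_0) = 0.43×3.8/(1+0.99)×log₁₀(117.84/26.825)
    = 0.82111 × 0.64275 = 0.5278 m

S_c ≈ 528 mm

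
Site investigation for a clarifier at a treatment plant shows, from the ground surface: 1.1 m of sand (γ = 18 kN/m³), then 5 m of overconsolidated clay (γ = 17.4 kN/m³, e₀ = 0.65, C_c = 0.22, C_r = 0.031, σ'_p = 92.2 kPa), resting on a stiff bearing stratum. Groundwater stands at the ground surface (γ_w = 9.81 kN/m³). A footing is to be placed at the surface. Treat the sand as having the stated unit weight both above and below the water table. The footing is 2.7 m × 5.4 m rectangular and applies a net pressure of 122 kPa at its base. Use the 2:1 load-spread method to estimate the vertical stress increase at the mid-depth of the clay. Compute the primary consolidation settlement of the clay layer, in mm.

S_c ≈ 30.7 mm

Mid-depth of clay below the ground surface: z = 1.1 + 5/2 = 3.6 m.
Total vertical stress at mid-clay: σ_v = 18×1.1 + 17.4×2.5 = 63.3 kPa.
Pore pressure: u = 9.81×(3.6 − 0) = 35.316 kPa.
Initial effective stress: σ'_0 = σ_v − u = 63.3 − 35.316 = 27.984 kPa.
Stress increase at mid-clay by the 2:1 spreading method:
Δσ = qBL/((B+z)(L+z)) = 122×2.7×5.4/((2.7+3.6)(5.4+3.6)) = 31.371 kPa
Final effective stress: σ'_f = 27.984 + 31.371 = 59.355 kPa.
σ'_f = 59.355 ≤ σ'_p = 92.2 kPa, so the clay remains overconsolidated and only the recompression index applies:
S_c = C_r·H/(1+e₀)·log₁₀(σ'_f/σ'_0) = 0.031×5/1.65×log₁₀(59.355/27.984)
    = 0.093939 × 0.32655 = 0.03068 m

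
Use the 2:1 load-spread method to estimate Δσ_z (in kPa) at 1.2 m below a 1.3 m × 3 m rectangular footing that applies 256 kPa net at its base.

Δσ_z ≈ 95.1 kPa

By the 2:1 method the load spreads at 1 horizontal : 2 vertical, so at depth z the loaded area has grown by z in each plan dimension:
Δσ = qBL/((B+z)(L+z)) = 256×1.3×3/((1.3+1.2)(3+1.2)) = 95.086 kPa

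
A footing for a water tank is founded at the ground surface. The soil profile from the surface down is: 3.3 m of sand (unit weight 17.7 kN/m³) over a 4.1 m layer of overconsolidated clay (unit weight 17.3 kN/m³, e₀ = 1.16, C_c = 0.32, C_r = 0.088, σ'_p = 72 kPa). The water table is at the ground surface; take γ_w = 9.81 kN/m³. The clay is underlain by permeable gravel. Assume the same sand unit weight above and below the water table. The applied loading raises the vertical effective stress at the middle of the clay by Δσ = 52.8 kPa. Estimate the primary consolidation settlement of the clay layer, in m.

S_c ≈ 0.111 m

Mid-depth of clay below the ground surface: z = 3.3 + 4.1/2 = 5.35 m.
Total vertical stress at mid-clay: σ_v = 17.7×3.3 + 17.3×2.05 = 93.875 kPa.
Pore pressure: u = 9.81×(5.35 − 0) = 52.483 kPa.
Initial effective stress: σ'_0 = σ_v − u = 93.875 − 52.483 = 41.392 kPa.
Final effective stress: σ'_f = 41.392 + 52.8 = 94.192 kPa.
σ'_f = 94.192 > σ'_p = 72 kPa, so the stress path crosses the preconsolidation pressure — recompression up to σ'_p, then virgin compression beyond:
S_c = H/(1+e₀)·[C_r·log₁₀(σ'_p/σ'_0) + C_c·log₁₀(σ'_f/σ'_p)]
    = 4.1/2.16 × [0.088×log₁₀(72/41.392) + 0.32×log₁₀(94.192/72)]
    = 1.8981 × [0.021157 + 0.037338] = 0.111 m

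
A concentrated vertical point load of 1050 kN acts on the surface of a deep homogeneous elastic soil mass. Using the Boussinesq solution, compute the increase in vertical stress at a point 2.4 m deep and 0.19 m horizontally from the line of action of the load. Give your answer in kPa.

Boussinesq vertical stress below a point load on an elastic half-space:
Δσ_z = 3P/(2πz²) · [1 + (r/z)²]^(−5/2)
r/z = 0.19/2.4 = 0.079167; [1+(r/z)²]^(−5/2) = 0.9845.
Δσ_z = 3×1050/(2π×2.4²) × 0.9845 = 87.038 × 0.9845 = 85.69 kPa

Δσ_z ≈ 85.7 kPa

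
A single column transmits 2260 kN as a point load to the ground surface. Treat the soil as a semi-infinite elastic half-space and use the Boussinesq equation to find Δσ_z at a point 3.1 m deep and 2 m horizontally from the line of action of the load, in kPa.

Δσ_z ≈ 47 kPa

Boussinesq vertical stress below a point load on an elastic half-space:
Δσ_z = 3P/(2πz²) · [1 + (r/z)²]^(−5/2)
r/z = 2/3.1 = 0.64516; [1+(r/z)²]^(−5/2) = 0.41895.
Δσ_z = 3×2260/(2π×3.1²) × 0.41895 = 112.29 × 0.41895 = 47.04 kPa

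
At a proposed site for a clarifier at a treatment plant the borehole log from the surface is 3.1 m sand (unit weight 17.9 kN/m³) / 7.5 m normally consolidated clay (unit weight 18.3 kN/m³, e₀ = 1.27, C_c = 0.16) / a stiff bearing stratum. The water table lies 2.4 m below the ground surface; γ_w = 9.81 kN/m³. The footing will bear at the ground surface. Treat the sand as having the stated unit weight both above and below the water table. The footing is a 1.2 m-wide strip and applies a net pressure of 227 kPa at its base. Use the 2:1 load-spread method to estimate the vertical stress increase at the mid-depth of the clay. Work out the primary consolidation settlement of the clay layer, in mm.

S_c ≈ 80.6 mm

Mid-depth of clay below the ground surface: z = 3.1 + 7.5/2 = 6.85 m.
Total vertical stress at mid-clay: σ_v = 17.9×3.1 + 18.3×3.75 = 124.11 kPa.
Pore pressure: u = 9.81×(6.85 − 2.4) = 43.655 kPa.
Initial effective stress: σ'_0 = σ_v − u = 124.11 − 43.655 = 80.455 kPa.
Stress increase at mid-clay by the 2:1 spreading method:
Δσ = qB/(B+z) = 227×1.2/(1.2+6.85) = 33.839 kPa
Final effective stress: σ'_f = σ'_0 + Δσ = 80.455 + 33.839 = 114.29 kPa.
Normally consolidated clay, so the full stress increment lies on the virgin compression line:
S_c = C_c·H/(1+e₀)·log₁₀(σ'_f/σ'_0) = 0.16×7.5/(1+1.27)×log₁₀(114.29/80.455)
    = 0.52863 × 0.15246 = 0.08059 m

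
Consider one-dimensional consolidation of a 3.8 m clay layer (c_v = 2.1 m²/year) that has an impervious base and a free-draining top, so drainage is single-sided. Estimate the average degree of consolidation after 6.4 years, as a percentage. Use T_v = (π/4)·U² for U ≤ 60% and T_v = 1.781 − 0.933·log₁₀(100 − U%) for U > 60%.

U ≈ 91.8 %

Drainage path length: H_d = H = 3.8 m (single drainage).
T_v = c_v·t/H_d² = 2.1×6.4/3.8² = 0.93075.
T_v = 0.93075 corresponds to the U > 60% branch:
U = 1 − 10^((1.781 − T_v)/0.933)/100 = 0.9185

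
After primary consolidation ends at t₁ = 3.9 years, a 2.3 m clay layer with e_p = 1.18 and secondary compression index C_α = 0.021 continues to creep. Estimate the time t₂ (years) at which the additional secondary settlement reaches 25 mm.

t₂ ≈ 52.4 years

S_s = C_α·H/(1+e_p)·log₁₀(t₂/t₁) ⇒ log₁₀(t₂/t₁) = S_s·(1+e_p)/(C_α·H).
log₁₀(t₂/t₁) = 0.025 × (1+1.18) / (0.021×2.3) = 1.128
t₂ = t₁ × 10^1.128 = 3.9 × 13.44 = 52.41 years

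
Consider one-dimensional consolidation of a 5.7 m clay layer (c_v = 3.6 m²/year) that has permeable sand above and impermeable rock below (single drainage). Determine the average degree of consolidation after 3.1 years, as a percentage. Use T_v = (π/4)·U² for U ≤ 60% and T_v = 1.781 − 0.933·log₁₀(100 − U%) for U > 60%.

U ≈ 65.3 %

Drainage path length: H_d = H = 5.7 m (single drainage).
T_v = c_v·t/H_d² = 3.6×3.1/5.7² = 0.34349.
T_v = 0.34349 corresponds to the U > 60% branch:
U = 1 − 10^((1.781 − T_v)/0.933)/100 = 0.6527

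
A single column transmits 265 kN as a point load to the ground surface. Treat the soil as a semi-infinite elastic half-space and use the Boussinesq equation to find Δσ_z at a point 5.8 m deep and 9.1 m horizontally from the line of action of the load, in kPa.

Δσ_z ≈ 0.169 kPa

Boussinesq vertical stress below a point load on an elastic half-space:
Δσ_z = 3P/(2πz²) · [1 + (r/z)²]^(−5/2)
r/z = 9.1/5.8 = 1.569; [1+(r/z)²]^(−5/2) = 0.044853.
Δσ_z = 3×265/(2π×5.8²) × 0.044853 = 3.7612 × 0.044853 = 0.1687 kPa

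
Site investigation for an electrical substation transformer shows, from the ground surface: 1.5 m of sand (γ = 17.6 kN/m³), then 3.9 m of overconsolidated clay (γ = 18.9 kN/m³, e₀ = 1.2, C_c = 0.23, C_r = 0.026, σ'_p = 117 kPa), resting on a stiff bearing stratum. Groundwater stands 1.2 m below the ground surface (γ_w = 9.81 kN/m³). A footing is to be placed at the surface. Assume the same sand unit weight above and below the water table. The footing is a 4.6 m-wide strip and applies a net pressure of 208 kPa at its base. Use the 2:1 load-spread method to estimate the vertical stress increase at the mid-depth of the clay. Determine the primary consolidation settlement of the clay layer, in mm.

S_c ≈ 76.4 mm

Mid-depth of clay below the ground surface: z = 1.5 + 3.9/2 = 3.45 m.
Total vertical stress at mid-clay: σ_v = 17.6×1.5 + 18.9×1.95 = 63.255 kPa.
Pore pressure: u = 9.81×(3.45 − 1.2) = 22.073 kPa.
Initial effective stress: σ'_0 = σ_v − u = 63.255 − 22.073 = 41.182 kPa.
Stress increase at mid-clay by the 2:1 spreading method:
Δσ = qB/(B+z) = 208×4.6/(4.6+3.45) = 118.86 kPa
Final effective stress: σ'_f = 41.182 + 118.86 = 160.04 kPa.
σ'_f = 160.04 > σ'_p = 117 kPa, so the stress path crosses the preconsolidation pressure — recompression up to σ'_p, then virgin compression beyond:
S_c = H/(1+e₀)·[C_r·log₁₀(σ'_p/σ'_0) + C_c·log₁₀(σ'_f/σ'_p)]
    = 3.9/2.2 × [0.026×log₁₀(117/41.182) + 0.23×log₁₀(160.04/117)]
    = 1.7727 × [0.01179 + 0.03129] = 0.07637 m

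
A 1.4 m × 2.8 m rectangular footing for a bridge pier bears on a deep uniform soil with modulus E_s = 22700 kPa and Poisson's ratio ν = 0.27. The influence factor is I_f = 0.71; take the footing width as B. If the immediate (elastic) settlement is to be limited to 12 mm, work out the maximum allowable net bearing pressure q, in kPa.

S_e = q·B·(1−ν²)/E_s · I_f  ⇒  q = S_e·E_s / (B·(1−ν²)·I_f).
q = 0.012 × 22700 / (1.4 × 0.9271 × 0.71) = 295.6 kPa

q ≈ 296 kPa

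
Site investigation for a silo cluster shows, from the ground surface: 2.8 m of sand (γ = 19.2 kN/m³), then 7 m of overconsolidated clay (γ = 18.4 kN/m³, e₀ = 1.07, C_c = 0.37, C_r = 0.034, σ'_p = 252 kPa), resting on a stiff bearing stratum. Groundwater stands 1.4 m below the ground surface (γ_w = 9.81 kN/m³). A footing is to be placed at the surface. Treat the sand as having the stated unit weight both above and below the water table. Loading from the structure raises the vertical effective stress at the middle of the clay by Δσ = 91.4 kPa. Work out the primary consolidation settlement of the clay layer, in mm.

Mid-depth of clay below the ground surface: z = 2.8 + 7/2 = 6.3 m.
Total vertical stress at mid-clay: σ_v = 19.2×2.8 + 18.4×3.5 = 118.16 kPa.
Pore pressure: u = 9.81×(6.3 − 1.4) = 48.069 kPa.
Initial effective stress: σ'_0 = σ_v − u = 118.16 − 48.069 = 70.091 kPa.
Final effective stress: σ'_f = 70.091 + 91.4 = 161.49 kPa.
σ'_f = 161.49 ≤ σ'_p = 252 kPa, so the clay remains overconsolidated and only the recompression index applies:
S_c = C_r·H/(1+e₀)·log₁₀(σ'_f/σ'_0) = 0.034×7/2.07×log₁₀(161.49/70.091)
    = 0.11497 × 0.36248 = 0.04168 m

S_c ≈ 41.7 mm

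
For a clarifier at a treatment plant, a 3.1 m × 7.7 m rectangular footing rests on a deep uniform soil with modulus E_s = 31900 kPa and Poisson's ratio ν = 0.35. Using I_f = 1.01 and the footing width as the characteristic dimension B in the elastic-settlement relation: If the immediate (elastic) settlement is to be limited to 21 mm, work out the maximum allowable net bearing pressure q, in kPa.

S_e = q·B·(1−ν²)/E_s · I_f  ⇒  q = S_e·E_s / (B·(1−ν²)·I_f).
q = 0.021 × 31900 / (3.1 × 0.8775 × 1.01) = 243.8 kPa

q ≈ 244 kPa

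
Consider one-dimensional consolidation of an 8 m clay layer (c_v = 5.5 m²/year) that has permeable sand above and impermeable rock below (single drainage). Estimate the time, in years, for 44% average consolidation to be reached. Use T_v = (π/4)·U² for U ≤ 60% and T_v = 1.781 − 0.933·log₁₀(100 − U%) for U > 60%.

t ≈ 1.77 years

Drainage path length: H_d = H = 8 m (single drainage).
U ≤ 60%: T_v = (π/4)·U² = (π/4)×0.44² = 0.15205.
t = T_v·H_d²/c_v = 0.15205×8²/5.5 = 1.769 years.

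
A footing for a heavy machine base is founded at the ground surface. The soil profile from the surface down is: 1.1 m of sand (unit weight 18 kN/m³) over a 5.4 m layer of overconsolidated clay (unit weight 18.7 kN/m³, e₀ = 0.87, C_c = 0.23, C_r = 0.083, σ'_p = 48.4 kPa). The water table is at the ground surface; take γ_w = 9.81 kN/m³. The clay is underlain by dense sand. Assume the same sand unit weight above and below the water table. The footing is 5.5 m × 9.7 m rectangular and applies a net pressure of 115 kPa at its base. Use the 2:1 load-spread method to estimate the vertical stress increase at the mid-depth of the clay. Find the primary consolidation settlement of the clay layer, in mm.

Mid-depth of clay below the ground surface: z = 1.1 + 5.4/2 = 3.8 m.
Total vertical stress at mid-clay: σ_v = 18×1.1 + 18.7×2.7 = 70.29 kPa.
Pore pressure: u = 9.81×(3.8 − 0) = 37.278 kPa.
Initial effective stress: σ'_0 = σ_v − u = 70.29 − 37.278 = 33.012 kPa.
Stress increase at mid-clay by the 2:1 spreading method:
Δσ = qBL/((B+z)(L+z)) = 115×5.5×9.7/((5.5+3.8)(9.7+3.8)) = 48.867 kPa
Final effective stress: σ'_f = 33.012 + 48.867 = 81.879 kPa.
σ'_f = 81.879 > σ'_p = 48.4 kPa, so the stress path crosses the preconsolidation pressure — recompression up to σ'_p, then virgin compression beyond:
S_c = H/(1+e₀)·[C_r·log₁₀(σ'_p/σ'_0) + C_c·log₁₀(σ'_f/σ'_p)]
    = 5.4/1.87 × [0.083×log₁₀(48.4/33.012) + 0.23×log₁₀(81.879/48.4)]
    = 2.8877 × [0.013792 + 0.052515] = 0.1915 m

S_c ≈ 191 mm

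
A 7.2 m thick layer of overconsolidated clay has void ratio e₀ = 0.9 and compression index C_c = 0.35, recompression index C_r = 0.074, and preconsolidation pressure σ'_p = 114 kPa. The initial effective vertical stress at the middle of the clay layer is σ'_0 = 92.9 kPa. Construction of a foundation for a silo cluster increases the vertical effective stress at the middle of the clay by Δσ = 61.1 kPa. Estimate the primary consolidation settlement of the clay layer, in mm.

S_c ≈ 198 mm

Final effective stress: σ'_f = 92.9 + 61.1 = 154 kPa.
σ'_f = 154 > σ'_p = 114 kPa, so the stress path crosses the preconsolidation pressure — recompression up to σ'_p, then virgin compression beyond:
S_c = H/(1+e₀)·[C_r·log₁₀(σ'_p/σ'_0) + C_c·log₁₀(σ'_f/σ'_p)]
    = 7.2/1.9 × [0.074×log₁₀(114/92.9) + 0.35×log₁₀(154/114)]
    = 3.7895 × [0.0065778 + 0.045716] = 0.1982 m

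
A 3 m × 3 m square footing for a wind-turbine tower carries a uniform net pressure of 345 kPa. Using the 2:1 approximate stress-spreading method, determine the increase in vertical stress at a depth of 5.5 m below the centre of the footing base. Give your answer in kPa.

Δσ_z ≈ 43 kPa

By the 2:1 method the load spreads at 1 horizontal : 2 vertical, so at depth z the loaded area has grown by z in each plan dimension:
Δσ = qBL/((B+z)(L+z)) = 345×3×3/((3+5.5)(3+5.5)) = 42.976 kPa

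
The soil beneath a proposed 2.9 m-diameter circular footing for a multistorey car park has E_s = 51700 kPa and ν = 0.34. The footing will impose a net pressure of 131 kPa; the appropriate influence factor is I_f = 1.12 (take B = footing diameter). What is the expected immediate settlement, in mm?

S_e ≈ 7.28 mm

Immediate (elastic) settlement: S_e = q·B·(1−ν²)/E_s · I_f.
S_e = 131 × 2.9 × (1 − 0.34²) / 51700 × 1.12
    = 131 × 2.9 × 0.8844 / 51700 × 1.12
    = 0.007279 m = 7.279 mm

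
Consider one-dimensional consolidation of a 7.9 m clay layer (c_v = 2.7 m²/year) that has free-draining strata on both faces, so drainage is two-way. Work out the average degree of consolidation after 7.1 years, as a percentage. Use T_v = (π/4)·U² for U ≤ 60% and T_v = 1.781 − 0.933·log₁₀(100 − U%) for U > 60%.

U ≈ 96.1 %

Drainage path length: H_d = H/2 = 3.95 m (double drainage).
T_v = c_v·t/H_d² = 2.7×7.1/3.95² = 1.2286.
T_v = 1.2286 corresponds to the U > 60% branch:
U = 1 − 10^((1.781 − T_v)/0.933)/100 = 0.9609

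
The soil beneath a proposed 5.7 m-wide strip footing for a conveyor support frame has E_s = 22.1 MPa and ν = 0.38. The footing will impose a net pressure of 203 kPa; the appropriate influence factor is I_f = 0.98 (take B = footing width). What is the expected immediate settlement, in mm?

S_e ≈ 43.9 mm

Immediate (elastic) settlement: S_e = q·B·(1−ν²)/E_s · I_f.
E_s = 22.1 MPa = 22100 kPa.
S_e = 203 × 5.7 × (1 − 0.38²) / 22100 × 0.98
    = 203 × 5.7 × 0.8556 / 22100 × 0.98
    = 0.0439 m = 43.9 mm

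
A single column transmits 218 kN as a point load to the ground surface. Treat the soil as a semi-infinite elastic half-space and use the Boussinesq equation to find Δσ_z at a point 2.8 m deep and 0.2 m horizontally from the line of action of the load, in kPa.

Boussinesq vertical stress below a point load on an elastic half-space:
Δσ_z = 3P/(2πz²) · [1 + (r/z)²]^(−5/2)
r/z = 0.2/2.8 = 0.071429; [1+(r/z)²]^(−5/2) = 0.98736.
Δσ_z = 3×218/(2π×2.8²) × 0.98736 = 13.276 × 0.98736 = 13.11 kPa

Δσ_z ≈ 13.1 kPa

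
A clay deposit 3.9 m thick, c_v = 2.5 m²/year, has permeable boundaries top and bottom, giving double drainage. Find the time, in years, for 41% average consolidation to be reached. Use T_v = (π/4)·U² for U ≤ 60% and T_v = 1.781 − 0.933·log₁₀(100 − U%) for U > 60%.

t ≈ 0.201 years

Drainage path length: H_d = H/2 = 1.95 m (double drainage).
U ≤ 60%: T_v = (π/4)·U² = (π/4)×0.41² = 0.13203.
t = T_v·H_d²/c_v = 0.13203×1.95²/2.5 = 0.2008 years.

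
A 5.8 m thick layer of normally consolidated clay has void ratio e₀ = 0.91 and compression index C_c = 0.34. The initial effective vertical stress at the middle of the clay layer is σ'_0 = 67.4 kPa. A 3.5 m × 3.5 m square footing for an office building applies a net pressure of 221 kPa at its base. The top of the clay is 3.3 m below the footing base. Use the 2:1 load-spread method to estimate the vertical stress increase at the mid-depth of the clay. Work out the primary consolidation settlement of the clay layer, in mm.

S_c ≈ 159 mm

Mid-depth of clay below the footing base: z = 3.3 + 5.8/2 = 6.2 m.
Stress increase at mid-clay by the 2:1 spreading method:
Δσ = qBL/((B+z)(L+z)) = 221×3.5×3.5/((3.5+6.2)(3.5+6.2)) = 28.773 kPa
Final effective stress: σ'_f = σ'_0 + Δσ = 67.4 + 28.773 = 96.173 kPa.
Normally consolidated clay, so the full stress increment lies on the virgin compression line:
S_c = C_c·H/(1+e₀)·log₁₀(σ'_f/σ'_0) = 0.34×5.8/(1+0.91)×log₁₀(96.173/67.4)
    = 1.0325 × 0.15439 = 0.1594 m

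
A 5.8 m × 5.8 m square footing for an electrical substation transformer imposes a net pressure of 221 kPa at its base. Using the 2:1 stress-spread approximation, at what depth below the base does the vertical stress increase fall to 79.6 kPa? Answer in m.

2:1 spreading — at depth z the loaded area has grown by z in each plan dimension:
qB²/(B+z)² = Δσ_z ⇒ z = B(√(q/Δσ_z) − 1) = 5.8×(√(221/79.6) − 1) = 3.864 m

z ≈ 3.86 m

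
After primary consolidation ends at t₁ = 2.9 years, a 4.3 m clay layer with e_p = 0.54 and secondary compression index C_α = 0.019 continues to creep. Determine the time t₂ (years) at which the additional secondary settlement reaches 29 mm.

S_s = C_α·H/(1+e_p)·log₁₀(t₂/t₁) ⇒ log₁₀(t₂/t₁) = S_s·(1+e_p)/(C_α·H).
log₁₀(t₂/t₁) = 0.029 × (1+0.54) / (0.019×4.3) = 0.5466
t₂ = t₁ × 10^0.5466 = 2.9 × 3.521 = 10.21 years

t₂ ≈ 10.2 years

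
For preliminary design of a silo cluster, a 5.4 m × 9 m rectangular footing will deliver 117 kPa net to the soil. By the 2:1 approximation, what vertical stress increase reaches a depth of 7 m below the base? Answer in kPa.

Δσ_z ≈ 28.7 kPa

By the 2:1 method the load spreads at 1 horizontal : 2 vertical, so at depth z the loaded area has grown by z in each plan dimension:
Δσ = qBL/((B+z)(L+z)) = 117×5.4×9/((5.4+7)(9+7)) = 28.66 kPa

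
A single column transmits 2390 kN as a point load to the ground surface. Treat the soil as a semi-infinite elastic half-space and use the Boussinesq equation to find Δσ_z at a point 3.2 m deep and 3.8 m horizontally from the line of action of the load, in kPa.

Δσ_z ≈ 12.4 kPa

Boussinesq vertical stress below a point load on an elastic half-space:
Δσ_z = 3P/(2πz²) · [1 + (r/z)²]^(−5/2)
r/z = 3.8/3.2 = 1.1875; [1+(r/z)²]^(−5/2) = 0.11089.
Δσ_z = 3×2390/(2π×3.2²) × 0.11089 = 111.44 × 0.11089 = 12.36 kPa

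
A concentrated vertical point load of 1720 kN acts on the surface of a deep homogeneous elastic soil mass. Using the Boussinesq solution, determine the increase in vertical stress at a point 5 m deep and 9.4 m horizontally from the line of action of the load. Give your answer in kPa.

Boussinesq vertical stress below a point load on an elastic half-space:
Δσ_z = 3P/(2πz²) · [1 + (r/z)²]^(−5/2)
r/z = 9.4/5 = 1.88; [1+(r/z)²]^(−5/2) = 0.02284.
Δσ_z = 3×1720/(2π×5²) × 0.02284 = 32.85 × 0.02284 = 0.7503 kPa

Δσ_z ≈ 0.75 kPa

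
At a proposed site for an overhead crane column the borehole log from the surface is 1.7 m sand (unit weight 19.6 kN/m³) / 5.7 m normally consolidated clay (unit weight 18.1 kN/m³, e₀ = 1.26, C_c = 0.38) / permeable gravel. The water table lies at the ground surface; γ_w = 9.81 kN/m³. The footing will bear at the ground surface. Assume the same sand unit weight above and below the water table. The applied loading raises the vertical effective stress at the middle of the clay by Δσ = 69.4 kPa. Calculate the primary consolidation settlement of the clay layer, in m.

Mid-depth of clay below the ground surface: z = 1.7 + 5.7/2 = 4.55 m.
Total vertical stress at mid-clay: σ_v = 19.6×1.7 + 18.1×2.85 = 84.905 kPa.
Pore pressure: u = 9.81×(4.55 − 0) = 44.636 kPa.
Initial effective stress: σ'_0 = σ_v − u = 84.905 − 44.636 = 40.269 kPa.
Final effective stress: σ'_f = σ'_0 + Δσ = 40.269 + 69.4 = 109.67 kPa.
Normally consolidated clay, so the full stress increment lies on the virgin compression line:
S_c = C_c·H/(1+e₀)·log₁₀(σ'_f/σ'_0) = 0.38×5.7/(1+1.26)×log₁₀(109.67/40.269)
    = 0.95841 × 0.43512 = 0.417 m

S_c ≈ 0.417 m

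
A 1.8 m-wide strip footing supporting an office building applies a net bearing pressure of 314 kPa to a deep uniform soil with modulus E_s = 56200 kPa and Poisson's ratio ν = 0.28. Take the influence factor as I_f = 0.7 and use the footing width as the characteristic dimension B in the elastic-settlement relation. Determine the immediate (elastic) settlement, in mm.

S_e ≈ 6.49 mm

Immediate (elastic) settlement: S_e = q·B·(1−ν²)/E_s · I_f.
S_e = 314 × 1.8 × (1 − 0.28²) / 56200 × 0.7
    = 314 × 1.8 × 0.9216 / 56200 × 0.7
    = 0.006488 m = 6.488 mm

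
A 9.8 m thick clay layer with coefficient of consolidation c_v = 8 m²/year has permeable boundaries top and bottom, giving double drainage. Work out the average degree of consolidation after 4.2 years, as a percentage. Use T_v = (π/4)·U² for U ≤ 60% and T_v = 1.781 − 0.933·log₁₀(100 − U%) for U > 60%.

Drainage path length: H_d = H/2 = 4.9 m (double drainage).
T_v = c_v·t/H_d² = 8×4.2/4.9² = 1.3994.
T_v = 1.3994 corresponds to the U > 60% branch:
U = 1 − 10^((1.781 − T_v)/0.933)/100 = 0.9744

U ≈ 97.4 %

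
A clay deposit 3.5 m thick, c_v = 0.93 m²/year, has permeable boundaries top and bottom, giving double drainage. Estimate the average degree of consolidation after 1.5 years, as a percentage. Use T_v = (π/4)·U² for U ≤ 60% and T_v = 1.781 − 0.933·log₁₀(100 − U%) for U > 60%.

Drainage path length: H_d = H/2 = 1.75 m (double drainage).
T_v = c_v·t/H_d² = 0.93×1.5/1.75² = 0.45551.
T_v = 0.45551 corresponds to the U > 60% branch:
U = 1 − 10^((1.781 − T_v)/0.933)/100 = 0.7366

U ≈ 73.7 %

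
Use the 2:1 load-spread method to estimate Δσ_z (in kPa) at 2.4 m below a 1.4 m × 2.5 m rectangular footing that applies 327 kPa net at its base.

By the 2:1 method the load spreads at 1 horizontal : 2 vertical, so at depth z the loaded area has grown by z in each plan dimension:
Δσ = qBL/((B+z)(L+z)) = 327×1.4×2.5/((1.4+2.4)(2.5+2.4)) = 61.466 kPa

Δσ_z ≈ 61.5 kPa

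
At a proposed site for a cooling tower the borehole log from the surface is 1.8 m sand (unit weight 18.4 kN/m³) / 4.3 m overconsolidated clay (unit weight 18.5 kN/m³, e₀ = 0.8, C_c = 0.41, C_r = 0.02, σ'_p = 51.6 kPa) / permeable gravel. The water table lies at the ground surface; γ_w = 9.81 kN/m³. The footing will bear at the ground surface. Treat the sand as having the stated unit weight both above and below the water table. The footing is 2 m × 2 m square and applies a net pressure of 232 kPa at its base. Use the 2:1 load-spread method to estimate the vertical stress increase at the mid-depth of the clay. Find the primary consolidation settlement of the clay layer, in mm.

Mid-depth of clay below the ground surface: z = 1.8 + 4.3/2 = 3.95 m.
Total vertical stress at mid-clay: σ_v = 18.4×1.8 + 18.5×2.15 = 72.895 kPa.
Pore pressure: u = 9.81×(3.95 − 0) = 38.75 kPa.
Initial effective stress: σ'_0 = σ_v − u = 72.895 − 38.75 = 34.145 kPa.
Stress increase at mid-clay by the 2:1 spreading method:
Δσ = qBL/((B+z)(L+z)) = 232×2×2/((2+3.95)(2+3.95)) = 26.213 kPa
Final effective stress: σ'_f = 34.145 + 26.213 = 60.358 kPa.
σ'_f = 60.358 > σ'_p = 51.6 kPa, so the stress path crosses the preconsolidation pressure — recompression up to σ'_p, then virgin compression beyond:
S_c = H/(1+e₀)·[C_r·log₁₀(σ'_p/σ'_0) + C_c·log₁₀(σ'_f/σ'_p)]
    = 4.3/1.8 × [0.02×log₁₀(51.6/34.145) + 0.41×log₁₀(60.358/51.6)]
    = 2.3889 × [0.0035865 + 0.027915] = 0.07525 m

S_c ≈ 75.3 mm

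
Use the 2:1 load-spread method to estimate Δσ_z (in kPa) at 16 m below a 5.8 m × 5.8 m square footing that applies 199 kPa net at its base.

Δσ_z ≈ 14.1 kPa

By the 2:1 method the load spreads at 1 horizontal : 2 vertical, so at depth z the loaded area has grown by z in each plan dimension:
Δσ = qBL/((B+z)(L+z)) = 199×5.8×5.8/((5.8+16)(5.8+16)) = 14.086 kPa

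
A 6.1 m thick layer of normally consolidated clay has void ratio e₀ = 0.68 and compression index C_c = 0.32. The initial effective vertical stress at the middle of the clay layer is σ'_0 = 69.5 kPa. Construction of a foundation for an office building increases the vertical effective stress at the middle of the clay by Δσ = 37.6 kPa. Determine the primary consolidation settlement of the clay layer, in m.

Final effective stress: σ'_f = σ'_0 + Δσ = 69.5 + 37.6 = 107.1 kPa.
Normally consolidated clay, so the full stress increment lies on the virgin compression line:
S_c = C_c·H/(1+e₀)·log₁₀(σ'_f/σ'_0) = 0.32×6.1/(1+0.68)×log₁₀(107.1/69.5)
    = 1.1619 × 0.1878 = 0.2182 m

S_c ≈ 0.218 m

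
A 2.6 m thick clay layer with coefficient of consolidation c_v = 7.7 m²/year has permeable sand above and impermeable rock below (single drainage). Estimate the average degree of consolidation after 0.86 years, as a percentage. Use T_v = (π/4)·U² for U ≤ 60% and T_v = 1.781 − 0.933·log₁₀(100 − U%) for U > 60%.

Drainage path length: H_d = H = 2.6 m (single drainage).
T_v = c_v·t/H_d² = 7.7×0.86/2.6² = 0.97959.
T_v = 0.97959 corresponds to the U > 60% branch:
U = 1 − 10^((1.781 − T_v)/0.933)/100 = 0.9277

U ≈ 92.8 %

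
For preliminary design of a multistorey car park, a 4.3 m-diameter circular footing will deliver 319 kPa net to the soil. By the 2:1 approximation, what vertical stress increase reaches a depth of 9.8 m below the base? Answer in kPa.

By the 2:1 method the load spreads at 1 horizontal : 2 vertical, so at depth z the loaded area has grown by z in each plan dimension:
Δσ ≈ qD²/(D+z)² = 319×4.3²/(4.3+9.8)² = 29.668 kPa

Δσ_z ≈ 29.7 kPa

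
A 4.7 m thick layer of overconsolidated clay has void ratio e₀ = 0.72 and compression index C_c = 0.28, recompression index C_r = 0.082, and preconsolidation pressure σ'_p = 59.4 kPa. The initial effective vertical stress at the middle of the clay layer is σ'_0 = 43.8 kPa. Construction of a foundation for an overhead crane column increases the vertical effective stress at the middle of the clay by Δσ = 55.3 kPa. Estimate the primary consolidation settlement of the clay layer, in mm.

S_c ≈ 200 mm

Final effective stress: σ'_f = 43.8 + 55.3 = 99.1 kPa.
σ'_f = 99.1 > σ'_p = 59.4 kPa, so the stress path crosses the preconsolidation pressure — recompression up to σ'_p, then virgin compression beyond:
S_c = H/(1+e₀)·[C_r·log₁₀(σ'_p/σ'_0) + C_c·log₁₀(σ'_f/σ'_p)]
    = 4.7/1.72 × [0.082×log₁₀(59.4/43.8) + 0.28×log₁₀(99.1/59.4)]
    = 2.7326 × [0.01085 + 0.06224] = 0.1997 m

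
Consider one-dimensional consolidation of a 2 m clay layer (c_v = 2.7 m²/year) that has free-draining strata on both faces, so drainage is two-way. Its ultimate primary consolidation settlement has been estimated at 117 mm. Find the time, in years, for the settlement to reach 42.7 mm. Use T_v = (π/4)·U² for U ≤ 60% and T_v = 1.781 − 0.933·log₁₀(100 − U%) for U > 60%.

Drainage path length: H_d = H/2 = 1 m (double drainage).
U = S(t)/S_ult = 42.7/117 = 0.365.
U ≤ 60%: T_v = (π/4)·U² = (π/4)×0.36496² = 0.10461.
t = T_v·H_d²/c_v = 0.10461×1²/2.7 = 0.03874 years.

t ≈ 0.0387 years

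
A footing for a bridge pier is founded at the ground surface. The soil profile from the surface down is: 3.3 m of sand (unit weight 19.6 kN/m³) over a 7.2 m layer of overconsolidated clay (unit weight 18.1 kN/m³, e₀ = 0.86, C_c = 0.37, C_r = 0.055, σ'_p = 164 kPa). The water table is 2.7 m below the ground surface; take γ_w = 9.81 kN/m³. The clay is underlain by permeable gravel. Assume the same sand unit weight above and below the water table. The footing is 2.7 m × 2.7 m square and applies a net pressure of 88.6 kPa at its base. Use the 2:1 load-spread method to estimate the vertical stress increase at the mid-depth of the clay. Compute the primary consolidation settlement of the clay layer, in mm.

Mid-depth of clay below the ground surface: z = 3.3 + 7.2/2 = 6.9 m.
Total vertical stress at mid-clay: σ_v = 19.6×3.3 + 18.1×3.6 = 129.84 kPa.
Pore pressure: u = 9.81×(6.9 − 2.7) = 41.202 kPa.
Initial effective stress: σ'_0 = σ_v − u = 129.84 − 41.202 = 88.638 kPa.
Stress increase at mid-clay by the 2:1 spreading method:
Δσ = qBL/((B+z)(L+z)) = 88.6×2.7×2.7/((2.7+6.9)(2.7+6.9)) = 7.0084 kPa
Final effective stress: σ'_f = 88.638 + 7.0084 = 95.646 kPa.
σ'_f = 95.646 ≤ σ'_p = 164 kPa, so the clay remains overconsolidated and only the recompression index applies:
S_c = C_r·H/(1+e₀)·log₁₀(σ'_f/σ'_0) = 0.055×7.2/1.86×log₁₀(95.646/88.638)
    = 0.21291 × 0.033047 = 0.007036 m

S_c ≈ 7.04 mm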